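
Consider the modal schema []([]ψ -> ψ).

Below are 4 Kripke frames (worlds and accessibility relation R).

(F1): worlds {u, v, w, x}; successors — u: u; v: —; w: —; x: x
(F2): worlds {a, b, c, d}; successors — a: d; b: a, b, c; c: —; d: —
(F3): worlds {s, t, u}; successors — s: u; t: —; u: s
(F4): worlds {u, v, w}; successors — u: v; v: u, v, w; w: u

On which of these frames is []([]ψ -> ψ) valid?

(F1)

The schema corresponds to shift-reflexivity: forall x forall y (Rxy -> Ryy).
(F1): condition met.
(F2): fails — Rad but not Rdd.
(F3): fails — Rsu but not Ruu.
(F4): fails — Rwu but not Ruu.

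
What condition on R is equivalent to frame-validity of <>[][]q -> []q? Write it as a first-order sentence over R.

This is a Sahlqvist (Geach-type) schema ◇^1□^2q → □^1◇^0q.
Minimal-valuation argument: fix x; take any y with xR^1y and any z with xR^1z. Set V(q) to the set of worlds R-reachable from y in exactly 2 steps. Then □^2q holds at y, so the antecedent holds at x; validity forces ◇^0q at z, giving a w with zR^0w and yR^2w.
First-order correspondent: forall x forall y forall z ((xRy & xRz) -> exists w (y R^2 w & z = w)).

forall x forall y forall z ((xRy & xRz) -> exists w (y R^2 w & z = w))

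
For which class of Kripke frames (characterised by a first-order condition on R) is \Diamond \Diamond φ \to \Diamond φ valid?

transitivity: \forall x \forall y \forall z (Rxy \wedge Ryz \to Rxz)

Equivalently (dual form): □φ → □□φ.
Suppose □φ→□□φ is valid. Take Rxy, Ryz and set V(φ)={w : Rxw}. Then □φ at x, so □□φ at x, so □φ at y, so φ at z, i.e. Rxz.
Conversely, any frame satisfying \forall x \forall y \forall z (Rxy \wedge Ryz \to Rxz) validates the schema.
Frame condition: \forall x \forall y \forall z (Rxy \wedge Ryz \to Rxz).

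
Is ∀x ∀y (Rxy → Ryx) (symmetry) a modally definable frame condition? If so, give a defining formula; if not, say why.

This is a Sahlqvist condition; the B axiom q → □◇q defines it.

Yes — defined by q → □◇q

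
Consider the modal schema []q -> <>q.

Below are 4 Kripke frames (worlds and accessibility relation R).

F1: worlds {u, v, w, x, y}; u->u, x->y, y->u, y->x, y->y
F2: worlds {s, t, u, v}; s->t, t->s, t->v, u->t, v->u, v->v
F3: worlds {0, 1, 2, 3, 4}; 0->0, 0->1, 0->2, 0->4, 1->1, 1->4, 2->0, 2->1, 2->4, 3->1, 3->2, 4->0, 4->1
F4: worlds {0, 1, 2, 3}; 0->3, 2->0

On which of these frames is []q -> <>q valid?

F2, F3

This is the axiom for seriality; its first-order frame correspondent is forall x exists y Rxy.
F1: fails — world v has no successor.
F2: satisfies the condition.
F3: satisfies the condition.
F4: fails — world 1 has no successor.
Valid on: F2, F3.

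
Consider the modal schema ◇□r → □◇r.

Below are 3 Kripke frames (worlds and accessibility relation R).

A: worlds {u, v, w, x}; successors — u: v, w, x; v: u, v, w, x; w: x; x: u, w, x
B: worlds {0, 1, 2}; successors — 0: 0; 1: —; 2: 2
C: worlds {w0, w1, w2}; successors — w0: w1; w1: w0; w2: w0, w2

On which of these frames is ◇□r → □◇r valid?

This is the axiom for convergence; its first-order frame correspondent is ∀x ∀y ∀z (Rxy ∧ Rxz → ∃w (Ryw ∧ Rzw)).
A: condition met.
B: condition met.
C: fails — Rw2w0 and Rw2w2 but w0 and w2 have no common successor.
Valid on: A, B.

A, B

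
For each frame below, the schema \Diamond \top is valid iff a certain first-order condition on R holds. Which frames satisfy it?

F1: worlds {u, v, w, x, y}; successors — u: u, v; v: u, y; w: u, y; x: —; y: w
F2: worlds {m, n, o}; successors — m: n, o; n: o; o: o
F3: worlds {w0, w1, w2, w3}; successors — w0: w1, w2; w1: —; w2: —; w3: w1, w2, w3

F2

Frame correspondent (Sahlqvist): \forall x \exists y Rxy — i.e. seriality.
F1: fails — world x has no successor.
F2: ✓.
F3: fails — world w1 has no successor.
Valid on: F2.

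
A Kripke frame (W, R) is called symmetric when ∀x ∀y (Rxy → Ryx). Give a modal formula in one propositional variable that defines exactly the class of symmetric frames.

ψ → □◇ψ

The condition is symmetry. The B schema ψ → □◇ψ defines it.
Suppose ψ→□◇ψ is valid. Take Rxy and set V(ψ)={x}. Then ψ at x, so □◇ψ at x, so ◇ψ at y, so some z with Ryz has ψ; z=x, i.e. Ryx.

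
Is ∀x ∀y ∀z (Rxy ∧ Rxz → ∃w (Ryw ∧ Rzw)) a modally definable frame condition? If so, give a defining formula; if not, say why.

Yes, by ◇□p → □◇p

This is a Sahlqvist condition; the .2 axiom ◇□p → □◇p defines it.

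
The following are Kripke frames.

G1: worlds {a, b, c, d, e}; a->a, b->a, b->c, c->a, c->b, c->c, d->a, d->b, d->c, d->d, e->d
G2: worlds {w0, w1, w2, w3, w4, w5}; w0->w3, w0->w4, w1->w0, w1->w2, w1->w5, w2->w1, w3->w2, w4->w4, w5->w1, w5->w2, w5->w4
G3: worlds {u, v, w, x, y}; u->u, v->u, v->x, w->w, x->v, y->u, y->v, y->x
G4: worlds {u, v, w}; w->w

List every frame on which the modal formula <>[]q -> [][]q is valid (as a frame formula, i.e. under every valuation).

This is the axiom for a generalized confluence (Geach) condition; its first-order frame correspondent is forall x forall y forall z ((xRy & x R^2 z) -> exists w (yRw & z = w)).
G1: fails — bRa, bR²b but no w with aRw and b=w.
G2: fails — w0Rw3, w0R²w4 but no w with w3Rw and w4=w.
G3: fails — vRu, vR²v but no t with uRt and v=t.
G4: ✓.

G4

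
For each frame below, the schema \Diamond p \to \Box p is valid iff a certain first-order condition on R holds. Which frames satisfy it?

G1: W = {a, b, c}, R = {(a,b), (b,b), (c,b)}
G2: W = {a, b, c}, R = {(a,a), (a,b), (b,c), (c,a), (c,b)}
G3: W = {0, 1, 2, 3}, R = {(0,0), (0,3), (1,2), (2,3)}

G1

This is the axiom for partial functionality; its first-order frame correspondent is \forall x \forall y \forall z (Rxy \wedge Rxz \to y = z).
G1: ✓.
G2: fails — a sees both a and b.
G3: fails — 0 sees both 0 and 3.
Valid on: G1.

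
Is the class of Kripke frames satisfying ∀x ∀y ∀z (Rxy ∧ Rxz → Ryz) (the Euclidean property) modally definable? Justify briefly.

This is a Sahlqvist condition; the 5 axiom ◇r → □◇r defines it.

Definable; ◇r → □◇r defines it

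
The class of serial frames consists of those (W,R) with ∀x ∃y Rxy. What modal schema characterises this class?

A defining formula is □s → ◇s (the D axiom).
Suppose □s→◇s is valid. At any x set V(s)=W. Then □s at x, so ◇s at x, so x has a successor.

□s → ◇s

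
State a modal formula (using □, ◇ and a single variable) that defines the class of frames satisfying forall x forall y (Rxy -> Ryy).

This is shift-reflexivity; the standard corresponding axiom is T□: □(□ψ → ψ).
Suppose □(□ψ→ψ) is valid. Take Rxy and set V(ψ)={w : Ryw}. Then at y, □ψ holds; since □(□ψ→ψ) at x, □ψ→ψ at y, so ψ at y, i.e. Ryy.

□(□ψ → ψ)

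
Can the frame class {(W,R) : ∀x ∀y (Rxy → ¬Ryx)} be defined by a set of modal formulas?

No

If a class were modally definable it would be closed under surjective bounded morphisms (Goldblatt–Thomason).
The 3-cycle (worlds s,t,u with s→t→u→s) is asymmetric. Mapping every world to a single reflexive point • is a surjective bounded morphism, and the reflexive point is not asymmetric (R•• but asymmetry requires ¬R••).
So no modal formula (or set of formulas) defines exactly the asymmetric frames.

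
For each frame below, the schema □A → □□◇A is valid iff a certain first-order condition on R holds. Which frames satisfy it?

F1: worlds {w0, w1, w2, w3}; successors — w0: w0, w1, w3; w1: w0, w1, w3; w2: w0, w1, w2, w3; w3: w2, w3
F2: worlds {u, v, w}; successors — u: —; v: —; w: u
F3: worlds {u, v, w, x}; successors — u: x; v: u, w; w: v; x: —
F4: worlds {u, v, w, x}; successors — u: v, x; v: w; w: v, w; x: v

F1, F2

Frame correspondent (Sahlqvist): ∀x ∀z (xR²z → ∃w (xRw ∧ zRw)) — i.e. a generalized confluence (Geach) condition.
F1: holds.
F2: holds.
F3: fails — vR²x but no t with vRt and xRt.
F4: fails — uR²v but no t with uRt and vRt.
Valid on: F1, F2.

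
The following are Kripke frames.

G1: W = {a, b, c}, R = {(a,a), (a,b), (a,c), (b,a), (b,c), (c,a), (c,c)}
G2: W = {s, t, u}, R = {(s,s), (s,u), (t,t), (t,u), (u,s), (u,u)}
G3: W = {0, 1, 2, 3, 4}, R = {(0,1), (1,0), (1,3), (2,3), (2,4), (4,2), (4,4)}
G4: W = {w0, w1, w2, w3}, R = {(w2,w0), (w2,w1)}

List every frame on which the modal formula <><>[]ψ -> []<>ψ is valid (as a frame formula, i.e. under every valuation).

G1, G2, G4

The schema corresponds to a generalized confluence (Geach) condition: forall x forall y forall z ((x R^2 y & xRz) -> exists w (yRw & zRw)).
G1: condition met.
G2: condition met.
G3: fails — 0R²0, 0R1 but no w with 0Rw and 1Rw.
G4: condition met.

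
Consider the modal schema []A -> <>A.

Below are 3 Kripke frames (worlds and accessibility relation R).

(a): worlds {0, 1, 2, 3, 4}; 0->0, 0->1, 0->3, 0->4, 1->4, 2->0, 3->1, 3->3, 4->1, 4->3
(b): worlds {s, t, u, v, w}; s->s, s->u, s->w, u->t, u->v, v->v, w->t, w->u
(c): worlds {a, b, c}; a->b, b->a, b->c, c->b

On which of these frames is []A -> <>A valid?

The schema corresponds to seriality: forall x exists y Rxy.
(a): condition met.
(b): fails — world t has no successor.
(c): condition met.
Valid on: (a), (c).

(a), (c)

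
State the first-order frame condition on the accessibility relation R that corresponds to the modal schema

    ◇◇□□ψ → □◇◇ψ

This is a Sahlqvist (Geach-type) schema ◇^2□^2ψ → □^1◇^2ψ.
Minimal-valuation argument: fix x; take any y with xR^2y and any z with xR^1z. Set V(ψ) to the set of worlds R-reachable from y in exactly 2 steps. Then □^2ψ holds at y, so the antecedent holds at x; validity forces ◇^2ψ at z, giving a w with zR^2w and yR^2w.
First-order correspondent: ∀x ∀y ∀z ((xR²y ∧ xRz) → ∃w (yR²w ∧ zR²w)).

∀x ∀y ∀z ((xR²y ∧ xRz) → ∃w (yR²w ∧ zR²w))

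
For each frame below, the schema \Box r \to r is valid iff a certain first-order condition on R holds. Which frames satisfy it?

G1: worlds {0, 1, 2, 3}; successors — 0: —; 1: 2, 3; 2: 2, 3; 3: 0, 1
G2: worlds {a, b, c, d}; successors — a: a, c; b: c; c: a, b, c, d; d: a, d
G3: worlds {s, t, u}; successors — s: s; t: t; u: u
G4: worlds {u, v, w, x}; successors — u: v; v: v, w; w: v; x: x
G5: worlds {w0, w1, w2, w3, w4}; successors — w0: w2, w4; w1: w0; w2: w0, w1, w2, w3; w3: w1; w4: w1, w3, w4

Frame correspondent (Sahlqvist): \forall x Rxx — i.e. reflexivity.
G1: fails — world 0 does not see itself.
G2: fails — world b does not see itself.
G3: ✓.
G4: fails — world u does not see itself.
G5: fails — world w0 does not see itself.

G3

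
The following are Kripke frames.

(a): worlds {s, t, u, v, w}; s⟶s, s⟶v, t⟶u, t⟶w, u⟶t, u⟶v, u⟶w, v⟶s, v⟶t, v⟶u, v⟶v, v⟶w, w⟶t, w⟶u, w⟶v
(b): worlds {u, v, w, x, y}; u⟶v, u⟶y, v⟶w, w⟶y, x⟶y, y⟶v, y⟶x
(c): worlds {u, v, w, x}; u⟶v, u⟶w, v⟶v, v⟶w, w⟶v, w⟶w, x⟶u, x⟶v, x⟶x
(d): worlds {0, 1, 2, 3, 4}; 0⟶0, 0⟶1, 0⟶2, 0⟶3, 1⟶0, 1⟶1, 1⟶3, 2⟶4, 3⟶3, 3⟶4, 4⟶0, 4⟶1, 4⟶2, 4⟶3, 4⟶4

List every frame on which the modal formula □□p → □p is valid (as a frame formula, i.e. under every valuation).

(a), (c), (d)

Frame correspondent (Sahlqvist): ∀x ∀y (Rxy → ∃z (Rxz ∧ Rzy)) — i.e. density.
(a): condition met.
(b): fails — Ryx but no z with Ryz and Rzx.
(c): condition met.
(d): condition met.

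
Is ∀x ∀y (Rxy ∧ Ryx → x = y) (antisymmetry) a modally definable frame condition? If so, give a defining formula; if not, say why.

Any modally definable frame class is closed under surjective bounded morphisms.
The 4-cycle (worlds s,t,u,v with s→t→u→v→s) is antisymmetric. Sending even-indexed worlds to • and odd-indexed worlds to ∘ is a surjective bounded morphism onto the two-world frame with •↔∘, which is not antisymmetric.
So the class is not modally definable.

Not definable by any modal formula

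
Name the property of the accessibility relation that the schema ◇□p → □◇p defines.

convergence: ∀x ∀y ∀z (Rxy ∧ Rxz → ∃w (Ryw ∧ Rzw))

Suppose ◇□p→□◇p is valid. Take Rxy, Rxz and set V(p)={w : Ryw}. Then □p at y so ◇□p at x, so □◇p at x, so ◇p at z, giving w with Rzw and Ryw.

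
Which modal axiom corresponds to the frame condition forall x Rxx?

□ψ → ψ

The condition is reflexivity. The T schema □ψ → ψ defines it.
Suppose □ψ→ψ is valid. At any x set V(ψ)={w : Rxw}. Then □ψ holds at x, so ψ holds at x, i.e. Rxx.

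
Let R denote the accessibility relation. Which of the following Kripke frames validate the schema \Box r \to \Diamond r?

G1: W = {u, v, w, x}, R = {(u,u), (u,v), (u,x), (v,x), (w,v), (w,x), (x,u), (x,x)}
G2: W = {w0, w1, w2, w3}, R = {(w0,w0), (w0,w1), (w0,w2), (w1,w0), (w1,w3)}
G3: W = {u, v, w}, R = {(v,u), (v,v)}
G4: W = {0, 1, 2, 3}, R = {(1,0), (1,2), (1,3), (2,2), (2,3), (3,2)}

G1

This is the axiom for seriality; its first-order frame correspondent is \forall x \exists y Rxy.
G1: ✓.
G2: fails — world w2 has no successor.
G3: fails — world u has no successor.
G4: fails — world 0 has no successor.
Valid on: G1.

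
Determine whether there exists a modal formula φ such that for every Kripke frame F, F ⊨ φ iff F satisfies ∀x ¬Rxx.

No — not modally definable

Any modally definable frame class is closed under surjective bounded morphisms.
The 2-cycle (worlds s,t with s→t→s) is irreflexive, and the map sending every world to a single reflexive point • is a surjective bounded morphism (forth: every edge maps to (•,•); back: every world has a successor). So any modal formula valid on the 2-cycle is also valid on the reflexive point, which is not irreflexive.
So the class is not modally definable.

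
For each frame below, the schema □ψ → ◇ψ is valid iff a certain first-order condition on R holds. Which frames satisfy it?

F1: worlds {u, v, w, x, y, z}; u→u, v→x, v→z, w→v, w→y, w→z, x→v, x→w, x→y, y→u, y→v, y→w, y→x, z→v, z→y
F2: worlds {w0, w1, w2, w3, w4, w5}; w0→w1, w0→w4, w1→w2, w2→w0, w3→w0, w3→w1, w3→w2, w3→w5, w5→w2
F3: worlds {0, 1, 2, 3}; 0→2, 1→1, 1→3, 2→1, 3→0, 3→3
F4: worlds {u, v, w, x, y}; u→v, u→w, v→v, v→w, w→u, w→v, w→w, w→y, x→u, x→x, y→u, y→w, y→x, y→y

Frame correspondent (Sahlqvist): ∀x ∃y Rxy — i.e. seriality.
F1: satisfies the condition.
F2: fails — world w4 has no successor.
F3: satisfies the condition.
F4: satisfies the condition.

F1, F3, F4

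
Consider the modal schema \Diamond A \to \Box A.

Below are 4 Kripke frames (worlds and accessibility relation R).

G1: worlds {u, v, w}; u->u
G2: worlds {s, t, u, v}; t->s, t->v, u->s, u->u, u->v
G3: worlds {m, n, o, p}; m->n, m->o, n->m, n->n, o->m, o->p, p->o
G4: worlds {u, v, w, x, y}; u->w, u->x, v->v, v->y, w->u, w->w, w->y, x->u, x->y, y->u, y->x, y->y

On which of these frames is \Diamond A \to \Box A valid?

G1

Frame correspondent (Sahlqvist): \forall x \forall y \forall z (Rxy \wedge Rxz \to y = z) — i.e. partial functionality.
G1: holds.
G2: fails — t sees both s and v.
G3: fails — m sees both n and o.
G4: fails — u sees both w and x.
Valid on: G1.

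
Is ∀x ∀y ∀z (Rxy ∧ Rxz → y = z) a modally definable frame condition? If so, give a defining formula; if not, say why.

Yes — defined by ◇r → □r

The condition is partial functionality. A defining modal formula is ◇r → □r.
Suppose ◇r→□r is valid. Take Rxy, Rxz and set V(r)={y}. Then ◇r at x, so □r at x, so r at z, i.e. z=y.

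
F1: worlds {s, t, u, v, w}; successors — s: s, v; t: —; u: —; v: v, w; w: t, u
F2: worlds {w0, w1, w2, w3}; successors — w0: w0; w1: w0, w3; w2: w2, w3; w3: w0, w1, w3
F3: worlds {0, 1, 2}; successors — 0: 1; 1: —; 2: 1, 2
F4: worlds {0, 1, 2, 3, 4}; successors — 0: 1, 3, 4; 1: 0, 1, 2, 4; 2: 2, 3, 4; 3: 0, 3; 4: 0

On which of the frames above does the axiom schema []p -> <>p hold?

The schema corresponds to seriality: forall x exists y Rxy.
F1: fails — world t has no successor.
F2: satisfies the condition.
F3: fails — world 1 has no successor.
F4: satisfies the condition.
Valid on: F2, F4.

F2, F4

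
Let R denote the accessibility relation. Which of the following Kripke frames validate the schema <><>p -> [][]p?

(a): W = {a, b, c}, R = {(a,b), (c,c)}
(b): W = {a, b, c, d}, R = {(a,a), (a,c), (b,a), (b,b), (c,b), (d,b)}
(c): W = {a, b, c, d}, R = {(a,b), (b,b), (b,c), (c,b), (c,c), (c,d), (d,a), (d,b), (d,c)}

(a)

This is the axiom for a generalized confluence (Geach) condition; its first-order frame correspondent is forall x forall y forall z ((x R^2 y & x R^2 z) -> exists w (y = w & z = w)).
(a): ✓.
(b): fails — aR²a, aR²b but a ≠ b.
(c): fails — aR²b, aR²c but b ≠ c.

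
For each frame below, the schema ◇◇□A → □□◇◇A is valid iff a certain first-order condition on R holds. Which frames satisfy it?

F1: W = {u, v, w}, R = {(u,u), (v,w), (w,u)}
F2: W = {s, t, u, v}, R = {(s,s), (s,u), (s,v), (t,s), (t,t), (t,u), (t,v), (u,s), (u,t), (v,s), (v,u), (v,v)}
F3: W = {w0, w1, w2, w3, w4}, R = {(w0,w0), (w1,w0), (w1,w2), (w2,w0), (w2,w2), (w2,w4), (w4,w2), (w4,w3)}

The schema corresponds to a generalized confluence (Geach) condition: ∀x ∀y ∀z ((xR²y ∧ xR²z) → ∃w (yRw ∧ zR²w)).
F1: holds.
F2: holds.
F3: fails — w1R²w4, w1R²w0 but no w with w4Rw and w0R²w.

F1, F2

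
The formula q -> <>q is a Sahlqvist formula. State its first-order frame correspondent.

This is a form of the T axiom.
It corresponds to reflexivity: forall x Rxx.

Reflexivity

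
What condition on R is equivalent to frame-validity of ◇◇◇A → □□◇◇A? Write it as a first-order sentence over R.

This is a Sahlqvist (Geach-type) schema ◇^3□^0A → □^2◇^2A.
First-order correspondent: ∀x ∀y ∀z ((xR³y ∧ xR²z) → ∃w (y = w ∧ zR²w)).

∀x ∀y ∀z ((xR³y ∧ xR²z) → ∃w (y = w ∧ zR²w))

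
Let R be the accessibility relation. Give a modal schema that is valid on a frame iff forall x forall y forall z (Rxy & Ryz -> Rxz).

This is transitivity; the standard corresponding axiom is 4: □r → □□r.
Suppose □r→□□r is valid. Take Rxy, Ryz and set V(r)={w : Rxw}. Then □r at x, so □□r at x, so □r at y, so r at z, i.e. Rxz.

□r → □□r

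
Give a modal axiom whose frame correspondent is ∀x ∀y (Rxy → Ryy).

□(□p → p)

This is shift-reflexivity; the standard corresponding axiom is T□: □(□p → p).
Suppose □(□p→p) is valid. Take Rxy and set V(p)={w : Ryw}. Then at y, □p holds; since □(□p→p) at x, □p→p at y, so p at y, i.e. Ryy.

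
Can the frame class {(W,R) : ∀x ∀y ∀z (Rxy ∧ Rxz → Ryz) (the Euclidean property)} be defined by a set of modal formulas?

This is a Sahlqvist condition; the 5 axiom ◇r → □◇r defines it.
Suppose ◇r→□◇r is valid. Take Rxy, Rxz and set V(r)={y}. Then ◇r at x, so □◇r at x, so ◇r at z, so some w with Rzw has r; w=y, i.e. Rzy. By symmetry of the argument, Ryz.

Yes, by ◇r → □◇r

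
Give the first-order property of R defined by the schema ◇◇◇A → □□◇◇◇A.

This is a Sahlqvist (Geach-type) schema ◇^3□^0A → □^2◇^3A.
Minimal-valuation argument: fix x; take any y with xR^3y and any z with xR^2z. Set V(A) to the set of worlds R-reachable from y in exactly 0 steps. Then □^0A holds at y, so the antecedent holds at x; validity forces ◇^3A at z, giving a w with zR^3w and yR^0w.
First-order correspondent: ∀x ∀y ∀z ((xR³y ∧ xR²z) → ∃w (y = w ∧ zR³w)).

∀x ∀y ∀z ((xR³y ∧ xR²z) → ∃w (y = w ∧ zR³w))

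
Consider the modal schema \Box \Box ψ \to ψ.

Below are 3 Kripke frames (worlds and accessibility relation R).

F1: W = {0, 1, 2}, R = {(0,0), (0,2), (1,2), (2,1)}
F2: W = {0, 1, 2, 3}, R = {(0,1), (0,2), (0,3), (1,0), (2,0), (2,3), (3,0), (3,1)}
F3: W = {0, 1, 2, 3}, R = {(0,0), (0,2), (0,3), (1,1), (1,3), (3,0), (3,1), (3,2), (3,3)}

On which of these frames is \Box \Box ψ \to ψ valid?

F1, F2

This is the axiom for a generalized confluence (Geach) condition; its first-order frame correspondent is \forall x \exists w (x R^2 w \wedge x = w).
F1: condition met.
F2: condition met.
F3: fails — at 2 but no w with 2R²w and 2=w.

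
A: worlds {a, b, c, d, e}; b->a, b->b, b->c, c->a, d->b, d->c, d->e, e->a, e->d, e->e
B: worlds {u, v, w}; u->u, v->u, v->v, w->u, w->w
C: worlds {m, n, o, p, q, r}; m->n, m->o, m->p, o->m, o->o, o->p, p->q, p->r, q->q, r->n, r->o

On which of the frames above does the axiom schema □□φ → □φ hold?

B

The schema corresponds to density: ∀x ∀y (Rxy → ∃z (Rxz ∧ Rzy)).
A: fails — Rca but no z with Rcz and Rza.
B: ✓.
C: fails — Rpr but no z with Rpz and Rzr.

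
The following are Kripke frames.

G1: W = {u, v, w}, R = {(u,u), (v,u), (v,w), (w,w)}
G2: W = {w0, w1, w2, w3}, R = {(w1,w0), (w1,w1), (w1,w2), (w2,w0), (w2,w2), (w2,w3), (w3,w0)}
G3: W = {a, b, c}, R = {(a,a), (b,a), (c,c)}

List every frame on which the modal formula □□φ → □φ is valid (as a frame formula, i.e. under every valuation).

G1, G3

This is the axiom for density; its first-order frame correspondent is ∀x ∀y (Rxy → ∃z (Rxz ∧ Rzy)).
G1: holds.
G2: fails — Rw3w0 but no z with Rw3z and Rzw0.
G3: holds.
Valid on: G1, G3.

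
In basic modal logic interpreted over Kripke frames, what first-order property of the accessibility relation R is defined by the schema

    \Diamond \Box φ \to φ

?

Replacing φ by ¬φ and contraposing gives the equivalent schema φ → □◇φ.
Suppose φ→□◇φ is valid. Take Rxy and set V(φ)={x}. Then φ at x, so □◇φ at x, so ◇φ at y, so some z with Ryz has φ; z=x, i.e. Ryx.

symmetry: \forall x \forall y (Rxy \to Ryx)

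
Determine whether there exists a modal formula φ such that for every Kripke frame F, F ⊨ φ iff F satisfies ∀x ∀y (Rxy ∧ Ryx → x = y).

No — not modally definable

Any modally definable frame class is closed under surjective bounded morphisms.
The 6-cycle (worlds 0,1,2,3,4,5 with 0→1→2→3→4→5→0) is antisymmetric. Sending even-indexed worlds to a and odd-indexed worlds to b is a surjective bounded morphism onto the two-world frame with a↔b, which is not antisymmetric.
So the class is not modally definable.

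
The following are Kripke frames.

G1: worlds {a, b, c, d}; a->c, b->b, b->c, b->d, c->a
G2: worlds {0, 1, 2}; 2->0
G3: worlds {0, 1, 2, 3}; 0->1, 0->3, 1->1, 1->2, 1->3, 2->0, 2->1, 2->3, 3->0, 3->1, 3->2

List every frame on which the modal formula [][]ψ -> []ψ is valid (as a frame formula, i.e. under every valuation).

G3

Frame correspondent (Sahlqvist): forall x forall y (Rxy -> exists z (Rxz & Rzy)) — i.e. density.
G1: fails — Rac but no z with Raz and Rzc.
G2: fails — R20 but no z with R2z and Rz0.
G3: ✓.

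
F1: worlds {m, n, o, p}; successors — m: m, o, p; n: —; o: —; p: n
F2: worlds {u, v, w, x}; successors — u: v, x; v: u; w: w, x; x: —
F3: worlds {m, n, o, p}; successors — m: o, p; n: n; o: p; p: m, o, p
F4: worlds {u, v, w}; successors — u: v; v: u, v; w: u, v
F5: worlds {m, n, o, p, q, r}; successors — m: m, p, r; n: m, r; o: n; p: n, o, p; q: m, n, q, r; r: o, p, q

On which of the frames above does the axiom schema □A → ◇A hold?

F3, F4, F5

The schema corresponds to seriality: ∀x ∃y Rxy.
F1: fails — world n has no successor.
F2: fails — world x has no successor.
F3: satisfies the condition.
F4: satisfies the condition.
F5: satisfies the condition.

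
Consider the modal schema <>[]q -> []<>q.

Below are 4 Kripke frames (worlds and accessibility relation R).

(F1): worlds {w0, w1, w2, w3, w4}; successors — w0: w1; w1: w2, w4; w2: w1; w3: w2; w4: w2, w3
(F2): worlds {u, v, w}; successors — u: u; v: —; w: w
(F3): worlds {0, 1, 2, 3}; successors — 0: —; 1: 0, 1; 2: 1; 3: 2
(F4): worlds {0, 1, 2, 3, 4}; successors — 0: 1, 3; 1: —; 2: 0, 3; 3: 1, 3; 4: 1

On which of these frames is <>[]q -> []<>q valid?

The schema corresponds to convergence: forall x forall y forall z (Rxy & Rxz -> exists w (Ryw & Rzw)).
(F1): fails — Rw1w2 and Rw1w4 but w2 and w4 have no common successor.
(F2): satisfies the condition.
(F3): fails — R10 and R10 but 0 and 0 have no common successor.
(F4): fails — R01 and R01 but 1 and 1 have no common successor.
Valid on: (F2).

(F2)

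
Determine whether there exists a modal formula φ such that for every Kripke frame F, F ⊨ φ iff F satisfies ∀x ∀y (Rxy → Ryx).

Definable; p → □◇p defines it

Yes: it is symmetry, defined by the B schema p → □◇p.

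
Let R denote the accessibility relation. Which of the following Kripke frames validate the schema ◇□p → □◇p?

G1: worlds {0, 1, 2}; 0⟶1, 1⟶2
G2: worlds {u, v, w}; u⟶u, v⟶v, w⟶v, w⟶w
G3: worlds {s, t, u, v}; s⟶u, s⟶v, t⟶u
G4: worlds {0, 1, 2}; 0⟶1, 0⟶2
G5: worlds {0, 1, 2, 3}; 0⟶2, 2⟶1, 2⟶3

This is the axiom for convergence; its first-order frame correspondent is ∀x ∀y ∀z (Rxy ∧ Rxz → ∃w (Ryw ∧ Rzw)).
G1: fails — R12 and R12 but 2 and 2 have no common successor.
G2: satisfies the condition.
G3: fails — Rsu and Rsu but u and u have no common successor.
G4: fails — R01 and R01 but 1 and 1 have no common successor.
G5: fails — R23 and R23 but 3 and 3 have no common successor.

G2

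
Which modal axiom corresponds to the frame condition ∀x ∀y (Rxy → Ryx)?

ψ → □◇ψ

The condition is symmetry. The B schema ψ → □◇ψ defines it.
Suppose ψ→□◇ψ is valid. Take Rxy and set V(ψ)={x}. Then ψ at x, so □◇ψ at x, so ◇ψ at y, so some z with Ryz has ψ; z=x, i.e. Ryx.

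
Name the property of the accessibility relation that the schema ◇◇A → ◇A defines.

Equivalently (dual form): □A → □□A.
Suppose □A→□□A is valid. Take Rxy, Ryz and set V(A)={w : Rxw}. Then □A at x, so □□A at x, so □A at y, so A at z, i.e. Rxz.
Conversely, any frame satisfying ∀x ∀y ∀z (Rxy ∧ Ryz → Rxz) validates the schema.
Frame condition: ∀x ∀y ∀z (Rxy ∧ Ryz → Rxz).

Transitivity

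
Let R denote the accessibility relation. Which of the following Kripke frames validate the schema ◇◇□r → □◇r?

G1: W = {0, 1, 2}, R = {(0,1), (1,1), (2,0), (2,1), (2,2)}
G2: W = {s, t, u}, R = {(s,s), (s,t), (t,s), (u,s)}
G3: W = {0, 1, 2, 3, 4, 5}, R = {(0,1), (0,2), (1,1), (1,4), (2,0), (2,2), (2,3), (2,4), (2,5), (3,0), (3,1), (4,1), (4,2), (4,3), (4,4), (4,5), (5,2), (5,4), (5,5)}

G1, G2

The schema corresponds to a generalized confluence (Geach) condition: ∀x ∀y ∀z ((xR²y ∧ xRz) → ∃w (yRw ∧ zRw)).
G1: holds.
G2: holds.
G3: fails — 2R²3, 2R5 but no w with 3Rw and 5Rw.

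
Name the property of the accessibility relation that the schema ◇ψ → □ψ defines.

Suppose ◇ψ→□ψ is valid. Take Rxy, Rxz and set V(ψ)={y}. Then ◇ψ at x, so □ψ at x, so ψ at z, i.e. z=y.
The converse is a direct semantic check.
Frame condition: ∀x ∀y ∀z (Rxy ∧ Rxz → y = z).

Partial functionality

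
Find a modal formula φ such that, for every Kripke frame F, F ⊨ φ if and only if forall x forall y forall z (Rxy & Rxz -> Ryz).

The condition is the Euclidean property. The 5 schema ◇ψ → □◇ψ defines it.
Suppose ◇ψ→□◇ψ is valid. Take Rxy, Rxz and set V(ψ)={y}. Then ◇ψ at x, so □◇ψ at x, so ◇ψ at z, so some w with Rzw has ψ; w=y, i.e. Rzy. By symmetry of the argument, Ryz.

◇ψ → □◇ψ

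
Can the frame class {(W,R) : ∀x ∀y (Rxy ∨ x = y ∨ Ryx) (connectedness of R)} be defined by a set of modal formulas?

Any modally definable frame class is closed under disjoint unions.
Take 4 disjoint single-world reflexive frames: each is trivially connected, but their disjoint union has 4 worlds with no edge between distinct components, so it is not connected.
So the class is not modally definable.

Not definable by any modal formula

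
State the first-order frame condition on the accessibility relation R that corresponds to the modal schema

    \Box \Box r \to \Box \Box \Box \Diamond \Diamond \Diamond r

This is a Sahlqvist (Geach-type) schema ◇^0□^2r → □^3◇^3r.
Minimal-valuation argument: fix x; take any y with xR^0y and any z with xR^3z. Set V(r) to the set of worlds R-reachable from y in exactly 2 steps. Then □^2r holds at y, so the antecedent holds at x; validity forces ◇^3r at z, giving a w with zR^3w and yR^2w.
First-order correspondent: \forall x \forall z (x R^3 z \to \exists w (x R^2 w \wedge z R^3 w)).

\forall x \forall z (x R^3 z \to \exists w (x R^2 w \wedge z R^3 w))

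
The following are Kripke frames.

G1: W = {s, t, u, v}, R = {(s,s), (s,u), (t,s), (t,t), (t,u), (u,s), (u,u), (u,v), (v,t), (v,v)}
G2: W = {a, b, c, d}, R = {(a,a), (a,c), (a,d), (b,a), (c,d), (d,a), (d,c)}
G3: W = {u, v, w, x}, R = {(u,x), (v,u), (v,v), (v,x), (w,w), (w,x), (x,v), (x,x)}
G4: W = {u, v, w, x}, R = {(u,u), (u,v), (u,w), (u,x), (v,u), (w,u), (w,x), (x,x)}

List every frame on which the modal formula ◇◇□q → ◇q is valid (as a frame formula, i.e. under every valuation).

Frame correspondent (Sahlqvist): ∀x ∀y (xR²y → ∃w (yRw ∧ xRw)) — i.e. a generalized confluence (Geach) condition.
G1: fails — sR²v but no w with vRw and sRw.
G2: fails — bR²c but no w with cRw and bRw.
G3: condition met.
G4: fails — vR²x but no t with xRt and vRt.

G3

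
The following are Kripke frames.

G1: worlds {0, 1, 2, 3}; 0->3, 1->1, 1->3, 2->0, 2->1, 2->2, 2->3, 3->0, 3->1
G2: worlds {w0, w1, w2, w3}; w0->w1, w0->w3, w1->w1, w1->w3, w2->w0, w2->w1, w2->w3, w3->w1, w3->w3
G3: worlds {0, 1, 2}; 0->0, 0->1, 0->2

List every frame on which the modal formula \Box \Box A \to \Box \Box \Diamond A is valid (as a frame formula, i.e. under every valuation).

The schema corresponds to a generalized confluence (Geach) condition: \forall x \forall z (x R^2 z \to \exists w (x R^2 w \wedge zRw)).
G1: fails — 0R²0 but no w with 0R²w and 0Rw.
G2: satisfies the condition.
G3: fails — 0R²1 but no w with 0R²w and 1Rw.

G2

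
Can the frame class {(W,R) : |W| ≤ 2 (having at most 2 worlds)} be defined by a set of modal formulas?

Modal frame validity is preserved under disjoint unions.
Any modal formula valid on each of 3 disjoint one-world frames is valid on their disjoint union (validity is preserved under disjoint unions). Each one-world frame has |W|=1≤2, but the union has |W|=3.
So the class is not modally definable.

Not definable by any modal formula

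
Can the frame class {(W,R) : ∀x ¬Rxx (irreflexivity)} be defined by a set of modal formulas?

No — not modally definable

If a class were modally definable it would be closed under surjective bounded morphisms (Goldblatt–Thomason).
The 2-cycle (worlds w0,w1 with w0→w1→w0) is irreflexive, and the map sending every world to a single reflexive point • is a surjective bounded morphism (forth: every edge maps to (•,•); back: every world has a successor). So any modal formula valid on the 2-cycle is also valid on the reflexive point, which is not irreflexive.
Hence irreflexivity is not modally definable.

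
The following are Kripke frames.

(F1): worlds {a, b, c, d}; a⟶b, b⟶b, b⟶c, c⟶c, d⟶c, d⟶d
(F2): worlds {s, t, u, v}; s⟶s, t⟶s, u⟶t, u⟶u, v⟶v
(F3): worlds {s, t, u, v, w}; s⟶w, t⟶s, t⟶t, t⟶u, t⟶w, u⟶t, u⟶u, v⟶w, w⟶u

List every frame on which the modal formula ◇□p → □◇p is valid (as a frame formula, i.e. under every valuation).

The schema corresponds to convergence: ∀x ∀y ∀z (Rxy ∧ Rxz → ∃w (Ryw ∧ Rzw)).
(F1): ✓.
(F2): fails — Rut and Ruu but t and u have no common successor.
(F3): fails — Rts and Rtw but s and w have no common successor.
Valid on: (F1).

(F1)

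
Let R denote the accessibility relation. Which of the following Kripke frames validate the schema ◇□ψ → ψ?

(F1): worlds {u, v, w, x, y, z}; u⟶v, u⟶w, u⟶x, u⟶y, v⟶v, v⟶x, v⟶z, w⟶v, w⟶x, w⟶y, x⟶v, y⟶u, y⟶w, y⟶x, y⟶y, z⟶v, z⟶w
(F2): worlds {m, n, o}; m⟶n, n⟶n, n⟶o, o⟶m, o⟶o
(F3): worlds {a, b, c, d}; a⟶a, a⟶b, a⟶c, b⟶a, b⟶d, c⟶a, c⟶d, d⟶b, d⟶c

(F3)

Frame correspondent (Sahlqvist): ∀x ∀y (Rxy → Ryx) — i.e. symmetry.
(F1): fails — Ruv but not Rvu.
(F2): fails — Rom but not Rmo.
(F3): ✓.
Valid on: (F3).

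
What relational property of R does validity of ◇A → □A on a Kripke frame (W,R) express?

Partial functionality

Suppose ◇A→□A is valid. Take Rxy, Rxz and set V(A)={y}. Then ◇A at x, so □A at x, so A at z, i.e. z=y.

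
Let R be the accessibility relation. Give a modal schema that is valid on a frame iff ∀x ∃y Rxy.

The condition is seriality. The D schema □ψ → ◇ψ defines it.
Suppose □ψ→◇ψ is valid. At any x set V(ψ)=W. Then □ψ at x, so ◇ψ at x, so x has a successor.

□ψ → ◇ψ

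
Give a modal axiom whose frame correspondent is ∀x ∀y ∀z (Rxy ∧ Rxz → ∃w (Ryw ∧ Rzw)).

◇□s → □◇s

A defining formula is ◇□s → □◇s (the .2 axiom).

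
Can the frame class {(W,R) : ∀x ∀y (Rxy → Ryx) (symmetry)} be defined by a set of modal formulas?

Yes: it is symmetry, defined by the B schema q → □◇q.

Yes — defined by q → □◇q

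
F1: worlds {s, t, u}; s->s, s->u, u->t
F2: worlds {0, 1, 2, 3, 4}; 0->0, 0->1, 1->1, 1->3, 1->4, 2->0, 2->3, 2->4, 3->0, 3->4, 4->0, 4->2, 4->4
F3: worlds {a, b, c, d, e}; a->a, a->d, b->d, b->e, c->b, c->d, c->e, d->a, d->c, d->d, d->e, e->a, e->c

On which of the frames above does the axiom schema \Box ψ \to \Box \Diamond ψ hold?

F2

The schema corresponds to a generalized confluence (Geach) condition: \forall x \forall z (xRz \to \exists w (xRw \wedge zRw)).
F1: fails — sRu but no w with sRw and uRw.
F2: holds.
F3: fails — bRe but no w with bRw and eRw.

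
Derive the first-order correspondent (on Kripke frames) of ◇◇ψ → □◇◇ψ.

This is a Sahlqvist (Geach-type) schema ◇^2□^0ψ → □^1◇^2ψ.
Minimal-valuation argument: fix x; take any y with xR^2y and any z with xR^1z. Set V(ψ) to the set of worlds R-reachable from y in exactly 0 steps. Then □^0ψ holds at y, so the antecedent holds at x; validity forces ◇^2ψ at z, giving a w with zR^2w and yR^0w.
First-order correspondent: ∀x ∀y ∀z ((xR²y ∧ xRz) → ∃w (y = w ∧ zR²w)).

∀x ∀y ∀z ((xR²y ∧ xRz) → ∃w (y = w ∧ zR²w))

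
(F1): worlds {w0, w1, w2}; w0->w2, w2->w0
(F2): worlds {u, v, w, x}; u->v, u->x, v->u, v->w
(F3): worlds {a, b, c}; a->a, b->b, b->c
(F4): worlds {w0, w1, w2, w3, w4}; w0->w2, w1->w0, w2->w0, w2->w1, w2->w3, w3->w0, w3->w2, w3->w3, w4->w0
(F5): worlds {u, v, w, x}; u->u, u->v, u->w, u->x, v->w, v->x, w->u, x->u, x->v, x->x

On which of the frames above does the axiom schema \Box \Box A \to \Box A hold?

Frame correspondent (Sahlqvist): \forall x \forall y (Rxy \to \exists z (Rxz \wedge Rzy)) — i.e. density.
(F1): fails — Rw0w2 but no z with Rw0z and Rzw2.
(F2): fails — Ruv but no z with Ruz and Rzv.
(F3): ✓.
(F4): fails — Rw1w0 but no z with Rw1z and Rzw0.
(F5): fails — Rvw but no z with Rvz and Rzw.

(F3)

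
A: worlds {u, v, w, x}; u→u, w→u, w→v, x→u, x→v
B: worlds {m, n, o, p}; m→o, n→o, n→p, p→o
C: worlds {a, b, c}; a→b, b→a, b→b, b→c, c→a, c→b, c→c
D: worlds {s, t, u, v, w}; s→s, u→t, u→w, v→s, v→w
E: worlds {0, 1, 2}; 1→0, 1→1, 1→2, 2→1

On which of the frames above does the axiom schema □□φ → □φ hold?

Frame correspondent (Sahlqvist): ∀x ∀y (Rxy → ∃z (Rxz ∧ Rzy)) — i.e. density.
A: fails — Rwv but no z with Rwz and Rzv.
B: fails — Rnp but no z with Rnz and Rzp.
C: satisfies the condition.
D: fails — Ruw but no z with Ruz and Rzw.
E: satisfies the condition.

C, E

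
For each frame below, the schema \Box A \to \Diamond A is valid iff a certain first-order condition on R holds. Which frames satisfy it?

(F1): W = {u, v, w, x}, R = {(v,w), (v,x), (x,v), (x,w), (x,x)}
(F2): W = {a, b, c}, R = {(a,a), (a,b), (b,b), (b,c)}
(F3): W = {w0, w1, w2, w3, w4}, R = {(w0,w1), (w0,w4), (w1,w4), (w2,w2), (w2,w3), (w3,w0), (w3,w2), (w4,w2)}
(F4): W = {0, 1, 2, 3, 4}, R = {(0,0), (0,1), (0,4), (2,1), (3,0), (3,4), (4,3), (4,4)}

The schema corresponds to seriality: \forall x \exists y Rxy.
(F1): fails — world u has no successor.
(F2): fails — world c has no successor.
(F3): satisfies the condition.
(F4): fails — world 1 has no successor.

(F3)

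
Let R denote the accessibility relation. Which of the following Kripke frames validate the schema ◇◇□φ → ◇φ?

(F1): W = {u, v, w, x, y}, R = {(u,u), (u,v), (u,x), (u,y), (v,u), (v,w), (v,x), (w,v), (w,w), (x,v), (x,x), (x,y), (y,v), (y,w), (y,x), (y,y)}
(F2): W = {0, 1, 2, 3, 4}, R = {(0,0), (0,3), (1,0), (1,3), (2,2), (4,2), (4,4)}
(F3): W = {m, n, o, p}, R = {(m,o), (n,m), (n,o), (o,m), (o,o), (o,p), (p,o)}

(F1), (F3)

The schema corresponds to a generalized confluence (Geach) condition: ∀x ∀y (xR²y → ∃w (yRw ∧ xRw)).
(F1): ✓.
(F2): fails — 0R²3 but no w with 3Rw and 0Rw.
(F3): ✓.
Valid on: (F1), (F3).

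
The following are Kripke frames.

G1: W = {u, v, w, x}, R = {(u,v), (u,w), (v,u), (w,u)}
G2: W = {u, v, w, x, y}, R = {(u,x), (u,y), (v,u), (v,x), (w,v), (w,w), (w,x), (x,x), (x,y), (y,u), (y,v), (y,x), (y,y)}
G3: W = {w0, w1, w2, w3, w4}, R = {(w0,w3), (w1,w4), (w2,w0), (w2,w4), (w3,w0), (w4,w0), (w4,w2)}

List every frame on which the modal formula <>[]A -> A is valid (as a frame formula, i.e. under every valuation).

G1

This is the axiom for symmetry; its first-order frame correspondent is forall x forall y (Rxy -> Ryx).
G1: satisfies the condition.
G2: fails — Rwx but not Rxw.
G3: fails — Rw4w0 but not Rw0w4.
Valid on: G1.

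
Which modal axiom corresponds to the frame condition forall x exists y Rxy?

□q → ◇q

The condition is seriality. The D schema □q → ◇q defines it.
Suppose □q→◇q is valid. At any x set V(q)=W. Then □q at x, so ◇q at x, so x has a successor.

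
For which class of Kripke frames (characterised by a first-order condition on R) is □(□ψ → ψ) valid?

Suppose □(□ψ→ψ) is valid. Take Rxy and set V(ψ)={w : Ryw}. Then at y, □ψ holds; since □(□ψ→ψ) at x, □ψ→ψ at y, so ψ at y, i.e. Ryy.
Conversely, any frame satisfying ∀x ∀y (Rxy → Ryy) validates the schema.
Frame condition: ∀x ∀y (Rxy → Ryy).

shift-reflexivity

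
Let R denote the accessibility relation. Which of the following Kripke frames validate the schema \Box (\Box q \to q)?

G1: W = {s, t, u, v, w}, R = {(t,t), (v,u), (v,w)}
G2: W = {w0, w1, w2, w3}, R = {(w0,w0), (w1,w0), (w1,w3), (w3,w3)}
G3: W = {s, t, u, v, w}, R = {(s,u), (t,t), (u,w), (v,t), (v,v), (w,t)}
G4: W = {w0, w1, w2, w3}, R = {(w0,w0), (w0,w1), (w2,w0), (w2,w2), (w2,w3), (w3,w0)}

The schema corresponds to shift-reflexivity: \forall x \forall y (Rxy \to Ryy).
G1: fails — Rvu but not Ruu.
G2: satisfies the condition.
G3: fails — Ruw but not Rww.
G4: fails — Rw0w1 but not Rw1w1.
Valid on: G2.

G2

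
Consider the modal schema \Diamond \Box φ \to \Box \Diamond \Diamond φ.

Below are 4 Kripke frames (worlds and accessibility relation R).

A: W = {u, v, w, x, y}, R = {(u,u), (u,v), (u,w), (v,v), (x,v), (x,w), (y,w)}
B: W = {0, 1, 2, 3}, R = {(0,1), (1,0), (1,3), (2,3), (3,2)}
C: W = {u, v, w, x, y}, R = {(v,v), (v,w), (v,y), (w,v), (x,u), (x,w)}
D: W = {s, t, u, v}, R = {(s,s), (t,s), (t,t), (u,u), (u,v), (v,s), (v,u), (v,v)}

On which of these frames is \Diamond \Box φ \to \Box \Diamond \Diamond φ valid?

none

The schema corresponds to a generalized confluence (Geach) condition: \forall x \forall y \forall z ((xRy \wedge xRz) \to \exists w (yRw \wedge z R^2 w)).
A: fails — uRu, uRw but no t with uRt and wR²t.
B: fails — 0R1, 0R1 but no w with 1Rw and 1R²w.
C: fails — vRv, vRy but no t with vRt and yR²t.
D: fails — vRu, vRs but no w with uRw and sR²w.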